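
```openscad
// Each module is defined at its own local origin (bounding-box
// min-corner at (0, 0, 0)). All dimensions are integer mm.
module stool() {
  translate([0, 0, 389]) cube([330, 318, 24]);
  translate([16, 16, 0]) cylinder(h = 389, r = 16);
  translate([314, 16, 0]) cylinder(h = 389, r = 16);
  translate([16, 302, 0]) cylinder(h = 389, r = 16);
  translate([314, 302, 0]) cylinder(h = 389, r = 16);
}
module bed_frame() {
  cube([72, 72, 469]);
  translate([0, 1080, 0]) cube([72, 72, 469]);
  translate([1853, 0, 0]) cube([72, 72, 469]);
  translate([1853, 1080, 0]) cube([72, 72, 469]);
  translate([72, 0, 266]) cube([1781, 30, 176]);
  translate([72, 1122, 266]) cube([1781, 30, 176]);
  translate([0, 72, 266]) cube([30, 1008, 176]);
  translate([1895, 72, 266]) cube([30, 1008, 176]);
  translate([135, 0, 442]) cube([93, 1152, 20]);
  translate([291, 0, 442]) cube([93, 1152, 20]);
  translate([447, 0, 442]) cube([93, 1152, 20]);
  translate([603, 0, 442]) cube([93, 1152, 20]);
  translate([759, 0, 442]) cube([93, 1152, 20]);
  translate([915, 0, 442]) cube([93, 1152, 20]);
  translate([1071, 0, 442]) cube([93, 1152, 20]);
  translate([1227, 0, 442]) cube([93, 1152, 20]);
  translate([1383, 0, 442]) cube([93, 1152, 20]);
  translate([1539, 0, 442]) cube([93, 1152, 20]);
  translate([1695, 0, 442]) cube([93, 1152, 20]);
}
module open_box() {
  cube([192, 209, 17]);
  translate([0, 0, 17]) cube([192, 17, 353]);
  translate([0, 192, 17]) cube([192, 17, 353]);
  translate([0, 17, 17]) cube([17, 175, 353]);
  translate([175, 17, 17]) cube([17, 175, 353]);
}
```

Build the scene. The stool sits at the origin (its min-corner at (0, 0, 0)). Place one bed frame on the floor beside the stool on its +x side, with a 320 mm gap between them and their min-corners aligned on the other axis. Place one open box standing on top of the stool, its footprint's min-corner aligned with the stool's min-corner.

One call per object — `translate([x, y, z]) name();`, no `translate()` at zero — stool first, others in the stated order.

stool();
translate([650, 0, 0]) bed_frame();
translate([0, 0, 413]) open_box();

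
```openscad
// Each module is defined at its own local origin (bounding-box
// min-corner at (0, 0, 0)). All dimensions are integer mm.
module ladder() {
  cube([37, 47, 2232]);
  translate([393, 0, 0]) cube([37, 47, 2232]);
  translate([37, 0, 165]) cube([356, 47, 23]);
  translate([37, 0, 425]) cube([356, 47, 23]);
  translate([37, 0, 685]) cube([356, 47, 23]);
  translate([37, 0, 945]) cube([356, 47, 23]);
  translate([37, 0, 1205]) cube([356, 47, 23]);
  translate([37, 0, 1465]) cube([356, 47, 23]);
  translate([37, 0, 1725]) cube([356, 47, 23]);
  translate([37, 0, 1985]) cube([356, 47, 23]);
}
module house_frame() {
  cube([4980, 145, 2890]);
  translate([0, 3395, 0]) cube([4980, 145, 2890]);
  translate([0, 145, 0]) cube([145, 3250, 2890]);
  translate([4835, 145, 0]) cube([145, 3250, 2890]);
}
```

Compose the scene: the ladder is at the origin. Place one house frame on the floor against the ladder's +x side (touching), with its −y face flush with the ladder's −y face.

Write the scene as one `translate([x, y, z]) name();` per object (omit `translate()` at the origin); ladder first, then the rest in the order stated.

ladder();
translate([430, 0, 0]) house_frame();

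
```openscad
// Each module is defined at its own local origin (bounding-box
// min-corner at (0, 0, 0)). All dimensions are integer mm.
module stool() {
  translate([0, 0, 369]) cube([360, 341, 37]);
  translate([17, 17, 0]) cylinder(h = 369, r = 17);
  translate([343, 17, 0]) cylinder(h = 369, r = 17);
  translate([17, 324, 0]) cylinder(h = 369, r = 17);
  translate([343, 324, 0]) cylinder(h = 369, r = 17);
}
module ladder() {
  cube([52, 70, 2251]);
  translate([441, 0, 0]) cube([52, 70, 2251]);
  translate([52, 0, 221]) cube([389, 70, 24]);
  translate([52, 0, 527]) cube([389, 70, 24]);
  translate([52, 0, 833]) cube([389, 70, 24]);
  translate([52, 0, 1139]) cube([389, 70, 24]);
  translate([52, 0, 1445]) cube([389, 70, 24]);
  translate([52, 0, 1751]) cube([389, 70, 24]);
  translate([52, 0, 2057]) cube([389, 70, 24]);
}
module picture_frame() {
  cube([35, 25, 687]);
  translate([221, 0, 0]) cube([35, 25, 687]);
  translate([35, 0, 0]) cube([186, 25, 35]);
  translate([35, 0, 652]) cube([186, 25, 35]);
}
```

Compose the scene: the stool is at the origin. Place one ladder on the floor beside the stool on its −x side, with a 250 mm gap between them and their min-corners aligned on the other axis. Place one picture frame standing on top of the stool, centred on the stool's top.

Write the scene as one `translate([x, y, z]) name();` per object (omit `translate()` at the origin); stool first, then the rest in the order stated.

stool();
translate([-743, 0, 0]) ladder();
translate([52, 158, 406]) picture_frame();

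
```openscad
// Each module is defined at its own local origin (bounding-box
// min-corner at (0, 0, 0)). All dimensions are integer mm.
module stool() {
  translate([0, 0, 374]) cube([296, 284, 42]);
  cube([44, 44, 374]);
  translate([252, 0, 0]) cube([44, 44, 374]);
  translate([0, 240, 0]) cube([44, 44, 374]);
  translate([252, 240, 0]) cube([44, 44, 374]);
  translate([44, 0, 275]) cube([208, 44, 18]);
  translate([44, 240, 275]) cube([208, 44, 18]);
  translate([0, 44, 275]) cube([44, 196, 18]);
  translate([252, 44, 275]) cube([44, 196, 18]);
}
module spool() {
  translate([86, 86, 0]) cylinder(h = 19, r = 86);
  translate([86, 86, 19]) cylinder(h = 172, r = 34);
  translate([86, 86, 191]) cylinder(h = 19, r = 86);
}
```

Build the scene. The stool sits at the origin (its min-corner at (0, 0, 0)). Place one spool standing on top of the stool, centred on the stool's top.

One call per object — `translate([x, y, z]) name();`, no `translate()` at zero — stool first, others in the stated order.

stool();
translate([62, 56, 416]) spool();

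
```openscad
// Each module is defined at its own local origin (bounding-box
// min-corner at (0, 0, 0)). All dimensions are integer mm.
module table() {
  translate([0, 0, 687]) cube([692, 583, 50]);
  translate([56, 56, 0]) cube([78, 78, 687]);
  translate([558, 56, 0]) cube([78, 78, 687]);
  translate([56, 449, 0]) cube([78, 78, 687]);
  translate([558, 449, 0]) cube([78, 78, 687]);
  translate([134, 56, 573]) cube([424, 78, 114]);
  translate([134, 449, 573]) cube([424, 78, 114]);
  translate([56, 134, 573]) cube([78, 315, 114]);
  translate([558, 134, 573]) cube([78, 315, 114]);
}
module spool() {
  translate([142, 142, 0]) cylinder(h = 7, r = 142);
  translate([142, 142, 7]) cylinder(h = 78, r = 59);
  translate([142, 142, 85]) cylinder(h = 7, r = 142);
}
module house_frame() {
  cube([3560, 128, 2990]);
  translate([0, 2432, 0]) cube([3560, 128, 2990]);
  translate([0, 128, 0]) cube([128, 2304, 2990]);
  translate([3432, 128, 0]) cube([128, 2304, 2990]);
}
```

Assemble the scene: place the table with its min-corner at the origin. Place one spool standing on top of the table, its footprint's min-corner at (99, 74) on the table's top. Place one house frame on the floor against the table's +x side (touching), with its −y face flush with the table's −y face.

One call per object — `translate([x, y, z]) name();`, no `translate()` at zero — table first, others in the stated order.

table();
translate([99, 74, 737]) spool();
translate([692, 0, 0]) house_frame();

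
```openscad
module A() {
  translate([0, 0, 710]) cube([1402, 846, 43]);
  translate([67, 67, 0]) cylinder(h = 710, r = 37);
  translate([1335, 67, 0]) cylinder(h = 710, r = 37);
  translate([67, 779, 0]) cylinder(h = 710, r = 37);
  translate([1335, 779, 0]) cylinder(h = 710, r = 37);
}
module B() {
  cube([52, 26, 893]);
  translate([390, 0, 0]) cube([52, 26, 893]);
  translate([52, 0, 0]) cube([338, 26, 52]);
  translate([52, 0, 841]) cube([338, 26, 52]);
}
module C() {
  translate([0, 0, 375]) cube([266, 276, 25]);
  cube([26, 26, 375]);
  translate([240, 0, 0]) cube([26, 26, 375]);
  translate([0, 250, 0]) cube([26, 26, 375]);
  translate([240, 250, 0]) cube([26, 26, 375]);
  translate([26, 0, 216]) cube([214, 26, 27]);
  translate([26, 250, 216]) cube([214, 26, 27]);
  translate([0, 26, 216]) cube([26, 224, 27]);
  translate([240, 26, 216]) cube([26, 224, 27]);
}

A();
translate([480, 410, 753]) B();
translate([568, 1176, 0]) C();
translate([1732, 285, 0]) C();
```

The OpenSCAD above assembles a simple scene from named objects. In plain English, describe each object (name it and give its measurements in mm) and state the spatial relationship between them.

A is a rectangular dining table. The top is 1402×846×43 mm with its upper surface at z = 753 mm. It stands on four round legs of 74 mm diameter, each leg's bounding box inset 30 mm from the nearest pair of top edges, running from the floor to the underside of the top.

B is a picture frame with a 338×789 mm rectangular opening (x by z) and a uniform 52 mm border on every side. Frame depth is 26 mm along y. It is built from two vertical stiles running the full outside height and two horizontal rails spanning the gap between the stiles.

C is a four-legged stool. The seat is 266×276 mm, 25 mm thick, top at z = 400 mm. It stands on four square legs, each 26×26 mm in cross-section, from z = 0 to the seat underside, each flush with a corner of the seat. Four stretchers, 26 mm wide and 27 mm tall, connect adjacent legs with their undersides at z = 216 mm, each running between the inner faces of the legs it joins and aligned with the legs' outer faces on the other axis.

The picture frame is on top of the table, centred. Two stools sit around the table at the +y, +x sides.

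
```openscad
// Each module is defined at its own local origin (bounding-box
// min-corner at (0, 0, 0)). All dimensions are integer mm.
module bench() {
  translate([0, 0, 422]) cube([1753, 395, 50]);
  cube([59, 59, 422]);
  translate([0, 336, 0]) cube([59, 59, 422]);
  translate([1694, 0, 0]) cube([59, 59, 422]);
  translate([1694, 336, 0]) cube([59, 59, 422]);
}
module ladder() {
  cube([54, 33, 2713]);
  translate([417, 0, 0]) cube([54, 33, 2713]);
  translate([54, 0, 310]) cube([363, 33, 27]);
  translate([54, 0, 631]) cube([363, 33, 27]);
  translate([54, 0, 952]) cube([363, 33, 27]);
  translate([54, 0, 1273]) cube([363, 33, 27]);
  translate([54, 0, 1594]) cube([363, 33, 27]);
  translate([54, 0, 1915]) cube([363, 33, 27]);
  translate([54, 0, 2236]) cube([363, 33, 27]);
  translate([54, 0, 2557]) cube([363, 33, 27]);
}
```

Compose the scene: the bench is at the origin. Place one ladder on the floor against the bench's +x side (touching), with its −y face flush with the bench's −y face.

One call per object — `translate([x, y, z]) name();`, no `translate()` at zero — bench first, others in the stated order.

bench();
translate([1753, 0, 0]) ladder();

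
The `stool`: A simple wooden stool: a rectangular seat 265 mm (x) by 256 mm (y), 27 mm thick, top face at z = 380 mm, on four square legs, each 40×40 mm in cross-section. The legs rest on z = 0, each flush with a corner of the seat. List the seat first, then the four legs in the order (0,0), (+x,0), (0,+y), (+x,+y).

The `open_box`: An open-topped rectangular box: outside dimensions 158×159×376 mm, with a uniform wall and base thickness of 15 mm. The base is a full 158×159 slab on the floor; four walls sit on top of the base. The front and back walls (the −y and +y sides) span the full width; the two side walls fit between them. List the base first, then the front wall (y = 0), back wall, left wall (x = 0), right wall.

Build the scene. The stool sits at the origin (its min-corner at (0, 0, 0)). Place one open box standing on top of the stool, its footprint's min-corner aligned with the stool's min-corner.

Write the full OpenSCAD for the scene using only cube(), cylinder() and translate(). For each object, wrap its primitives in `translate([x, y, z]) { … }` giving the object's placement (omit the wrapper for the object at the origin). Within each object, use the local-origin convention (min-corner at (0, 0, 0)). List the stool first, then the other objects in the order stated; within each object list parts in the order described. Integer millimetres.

translate([0, 0, 353]) cube([265, 256, 27]);
cube([40, 40, 353]);
translate([225, 0, 0]) cube([40, 40, 353]);
translate([0, 216, 0]) cube([40, 40, 353]);
translate([225, 216, 0]) cube([40, 40, 353]);
translate([0, 0, 380]) {
  cube([158, 159, 15]);
  translate([0, 0, 15]) cube([158, 15, 361]);
  translate([0, 144, 15]) cube([158, 15, 361]);
  translate([0, 15, 15]) cube([15, 129, 361]);
  translate([143, 15, 15]) cube([15, 129, 361]);
}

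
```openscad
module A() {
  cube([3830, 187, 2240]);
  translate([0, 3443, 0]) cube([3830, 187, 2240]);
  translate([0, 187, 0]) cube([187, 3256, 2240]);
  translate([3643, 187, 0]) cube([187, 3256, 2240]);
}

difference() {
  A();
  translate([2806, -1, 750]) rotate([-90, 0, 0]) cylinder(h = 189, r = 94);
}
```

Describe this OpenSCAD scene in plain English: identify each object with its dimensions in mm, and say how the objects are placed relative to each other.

A is a box-shaped house frame (walls only): outside footprint 3830×3630 mm, wall height 2240 mm, wall thickness 187 mm. The two y-facing walls run the full x-width; the two x-facing walls fit between the inner faces of the y-facing walls.

The house frame has a circular hole of radius 94 mm through its front wall, centred at (x = 2806, z = 750).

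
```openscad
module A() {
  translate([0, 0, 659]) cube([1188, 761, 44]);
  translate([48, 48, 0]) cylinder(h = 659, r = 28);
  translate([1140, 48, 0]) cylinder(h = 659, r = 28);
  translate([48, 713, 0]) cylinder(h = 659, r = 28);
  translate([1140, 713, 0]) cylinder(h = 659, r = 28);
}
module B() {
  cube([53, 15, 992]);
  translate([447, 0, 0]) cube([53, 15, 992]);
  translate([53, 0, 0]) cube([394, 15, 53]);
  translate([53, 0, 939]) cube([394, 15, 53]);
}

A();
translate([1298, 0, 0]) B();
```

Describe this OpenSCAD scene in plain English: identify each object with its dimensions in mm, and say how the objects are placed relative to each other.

A is a table with a 1188×761 mm rectangular top, 44 mm thick, top surface at z = 703 mm, supported by four round legs of 56 mm diameter, each leg's bounding box inset 20 mm from the nearest pair of top edges, running from the floor.

B is a rectangular picture frame lying in the x–z plane (depth along y). The opening is 394 mm wide (x) by 886 mm tall (z), surrounded by a border 53 mm wide on all four sides. The frame is 15 mm deep and is made of two full-height vertical stiles with two horizontal rails fitted between them.

The picture frame is on the floor beside the table on its +x side.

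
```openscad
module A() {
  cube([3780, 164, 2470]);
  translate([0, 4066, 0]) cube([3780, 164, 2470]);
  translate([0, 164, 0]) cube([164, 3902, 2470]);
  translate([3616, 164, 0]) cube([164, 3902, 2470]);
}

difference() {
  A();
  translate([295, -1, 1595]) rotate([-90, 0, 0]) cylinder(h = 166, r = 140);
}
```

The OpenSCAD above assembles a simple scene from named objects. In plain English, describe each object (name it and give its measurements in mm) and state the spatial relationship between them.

A is a box-shaped house frame (walls only): outside footprint 3780×4230 mm, wall height 2470 mm, wall thickness 164 mm. The two y-facing walls run the full x-width; the two x-facing walls fit between the inner faces of the y-facing walls.

The house frame has a circular hole of radius 140 mm through its front wall, centred at (x = 295, z = 1595).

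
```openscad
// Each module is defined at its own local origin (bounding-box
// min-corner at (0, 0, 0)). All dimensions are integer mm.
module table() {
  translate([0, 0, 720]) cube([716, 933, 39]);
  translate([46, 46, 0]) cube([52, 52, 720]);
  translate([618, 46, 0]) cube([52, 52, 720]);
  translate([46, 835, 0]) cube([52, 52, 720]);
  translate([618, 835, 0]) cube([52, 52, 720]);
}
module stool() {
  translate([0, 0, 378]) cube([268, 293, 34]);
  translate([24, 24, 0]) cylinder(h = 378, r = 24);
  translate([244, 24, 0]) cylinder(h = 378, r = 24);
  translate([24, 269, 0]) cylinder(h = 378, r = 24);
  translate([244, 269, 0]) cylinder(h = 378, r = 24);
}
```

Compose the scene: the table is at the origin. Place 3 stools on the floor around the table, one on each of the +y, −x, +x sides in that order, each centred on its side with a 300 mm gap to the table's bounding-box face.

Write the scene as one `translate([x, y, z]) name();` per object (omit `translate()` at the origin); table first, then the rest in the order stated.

table();
translate([224, 1233, 0]) stool();
translate([-568, 320, 0]) stool();
translate([1016, 320, 0]) stool();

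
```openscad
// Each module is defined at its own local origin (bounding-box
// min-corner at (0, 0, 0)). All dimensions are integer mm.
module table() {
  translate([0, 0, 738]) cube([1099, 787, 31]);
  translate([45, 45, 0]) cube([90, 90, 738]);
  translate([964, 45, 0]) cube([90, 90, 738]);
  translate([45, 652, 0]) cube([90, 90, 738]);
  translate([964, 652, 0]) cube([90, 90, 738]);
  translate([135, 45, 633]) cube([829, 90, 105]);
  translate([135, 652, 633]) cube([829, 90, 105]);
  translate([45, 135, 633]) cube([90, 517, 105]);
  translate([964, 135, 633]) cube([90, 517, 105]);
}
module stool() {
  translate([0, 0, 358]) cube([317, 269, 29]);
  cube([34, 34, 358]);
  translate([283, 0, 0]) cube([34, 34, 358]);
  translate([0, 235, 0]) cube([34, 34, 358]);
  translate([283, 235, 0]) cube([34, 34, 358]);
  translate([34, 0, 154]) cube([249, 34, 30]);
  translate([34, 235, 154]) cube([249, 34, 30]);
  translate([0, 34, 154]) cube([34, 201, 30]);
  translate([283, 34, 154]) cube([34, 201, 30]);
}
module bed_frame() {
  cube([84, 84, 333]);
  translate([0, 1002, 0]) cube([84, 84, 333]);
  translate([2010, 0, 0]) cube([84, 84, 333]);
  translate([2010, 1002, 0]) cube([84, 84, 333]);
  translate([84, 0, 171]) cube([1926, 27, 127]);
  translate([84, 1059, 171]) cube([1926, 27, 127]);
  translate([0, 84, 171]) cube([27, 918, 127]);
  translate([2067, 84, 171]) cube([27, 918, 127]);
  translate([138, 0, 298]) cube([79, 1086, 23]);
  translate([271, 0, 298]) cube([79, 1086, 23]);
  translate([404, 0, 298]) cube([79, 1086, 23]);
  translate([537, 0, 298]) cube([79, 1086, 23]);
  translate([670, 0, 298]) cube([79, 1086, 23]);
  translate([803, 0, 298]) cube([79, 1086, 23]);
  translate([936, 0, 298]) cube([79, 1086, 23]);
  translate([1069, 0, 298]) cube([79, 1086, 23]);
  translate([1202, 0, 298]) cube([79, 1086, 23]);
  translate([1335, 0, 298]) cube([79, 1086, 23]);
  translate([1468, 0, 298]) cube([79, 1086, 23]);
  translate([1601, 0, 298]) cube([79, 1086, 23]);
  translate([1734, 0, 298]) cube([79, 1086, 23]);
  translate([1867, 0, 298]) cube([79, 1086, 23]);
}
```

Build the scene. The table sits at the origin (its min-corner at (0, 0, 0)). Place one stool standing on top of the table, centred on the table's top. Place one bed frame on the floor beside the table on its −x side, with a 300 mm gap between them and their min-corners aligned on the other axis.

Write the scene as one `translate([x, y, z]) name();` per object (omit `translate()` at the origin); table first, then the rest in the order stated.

table();
translate([391, 259, 769]) stool();
translate([-2394, 0, 0]) bed_frame();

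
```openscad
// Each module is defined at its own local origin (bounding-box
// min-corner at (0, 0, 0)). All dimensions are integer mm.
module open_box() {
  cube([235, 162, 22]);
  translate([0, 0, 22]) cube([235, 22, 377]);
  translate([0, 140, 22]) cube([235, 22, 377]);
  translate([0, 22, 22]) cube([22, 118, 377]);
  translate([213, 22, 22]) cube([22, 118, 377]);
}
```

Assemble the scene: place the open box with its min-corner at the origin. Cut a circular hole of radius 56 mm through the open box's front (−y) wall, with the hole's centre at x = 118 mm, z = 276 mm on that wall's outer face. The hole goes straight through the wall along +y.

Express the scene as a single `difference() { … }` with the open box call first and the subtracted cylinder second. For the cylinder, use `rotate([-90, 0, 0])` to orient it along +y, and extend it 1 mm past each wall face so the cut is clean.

difference() {
  open_box();
  translate([118, -1, 276]) rotate([-90, 0, 0]) cylinder(h = 24, r = 56);
}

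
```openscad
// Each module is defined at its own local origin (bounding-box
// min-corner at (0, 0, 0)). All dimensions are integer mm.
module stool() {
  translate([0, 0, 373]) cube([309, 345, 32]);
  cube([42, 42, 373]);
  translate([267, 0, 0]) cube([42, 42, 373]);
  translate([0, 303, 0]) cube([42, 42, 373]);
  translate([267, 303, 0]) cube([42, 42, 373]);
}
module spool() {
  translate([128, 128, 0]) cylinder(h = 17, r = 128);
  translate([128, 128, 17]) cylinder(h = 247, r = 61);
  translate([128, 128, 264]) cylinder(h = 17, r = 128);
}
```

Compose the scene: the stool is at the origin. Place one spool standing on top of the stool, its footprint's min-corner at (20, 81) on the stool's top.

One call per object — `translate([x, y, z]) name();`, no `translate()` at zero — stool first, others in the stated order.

stool();
translate([20, 81, 405]) spool();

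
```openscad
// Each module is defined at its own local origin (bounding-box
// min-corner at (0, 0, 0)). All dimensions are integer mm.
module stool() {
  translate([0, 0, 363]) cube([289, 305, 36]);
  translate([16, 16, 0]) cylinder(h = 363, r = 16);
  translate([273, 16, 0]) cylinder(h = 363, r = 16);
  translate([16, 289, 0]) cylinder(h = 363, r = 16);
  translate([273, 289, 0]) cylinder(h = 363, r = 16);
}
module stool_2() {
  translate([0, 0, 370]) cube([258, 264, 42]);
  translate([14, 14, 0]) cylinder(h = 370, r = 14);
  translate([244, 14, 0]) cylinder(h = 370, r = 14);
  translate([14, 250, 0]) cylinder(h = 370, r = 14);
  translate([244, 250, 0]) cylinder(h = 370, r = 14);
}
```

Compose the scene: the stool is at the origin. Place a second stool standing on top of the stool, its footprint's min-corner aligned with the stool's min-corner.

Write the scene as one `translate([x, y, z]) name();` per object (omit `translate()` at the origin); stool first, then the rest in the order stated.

stool();
translate([0, 0, 399]) stool_2();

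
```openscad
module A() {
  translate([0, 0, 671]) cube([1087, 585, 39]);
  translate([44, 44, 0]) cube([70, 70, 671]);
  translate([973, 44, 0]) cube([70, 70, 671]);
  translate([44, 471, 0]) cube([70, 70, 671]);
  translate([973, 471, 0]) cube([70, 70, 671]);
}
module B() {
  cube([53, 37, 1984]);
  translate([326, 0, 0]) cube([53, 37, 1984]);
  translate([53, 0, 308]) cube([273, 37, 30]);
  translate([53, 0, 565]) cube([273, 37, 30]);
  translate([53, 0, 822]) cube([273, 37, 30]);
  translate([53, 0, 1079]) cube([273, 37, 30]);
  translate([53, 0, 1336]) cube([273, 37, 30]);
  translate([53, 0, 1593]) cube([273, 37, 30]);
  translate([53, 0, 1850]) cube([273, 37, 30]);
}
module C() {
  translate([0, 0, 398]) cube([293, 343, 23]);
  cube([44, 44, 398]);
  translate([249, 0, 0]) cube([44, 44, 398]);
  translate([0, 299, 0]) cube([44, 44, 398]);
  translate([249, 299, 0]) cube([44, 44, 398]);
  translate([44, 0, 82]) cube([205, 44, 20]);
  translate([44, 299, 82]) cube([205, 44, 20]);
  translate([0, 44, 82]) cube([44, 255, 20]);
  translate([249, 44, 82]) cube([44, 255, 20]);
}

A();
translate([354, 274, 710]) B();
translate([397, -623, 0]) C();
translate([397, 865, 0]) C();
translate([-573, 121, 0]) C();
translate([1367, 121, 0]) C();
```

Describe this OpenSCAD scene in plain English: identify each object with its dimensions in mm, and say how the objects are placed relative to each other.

A is a rectangular dining table. The top is 1087×585×39 mm with its upper surface at z = 710 mm. It stands on four 70×70 mm square legs, each inset 44 mm from the nearest pair of top edges, running from the floor to the underside of the top.

B is a straight ladder. Two 53×37 mm vertical rails, 1984 mm tall, stand 379 mm apart (outside-to-outside) with their front faces coplanar on the −y side. 7 rungs, each 37 mm deep and 30 mm tall, span between the inner faces of the rails, front faces flush with the rails. The lowest rung's underside is at z = 308 mm and rungs are spaced 257 mm apart (underside to underside).

C is a four-legged stool. The seat is a 293×343×23 mm slab whose top surface is at z = 421 mm; four square legs, each 44×44 mm in cross-section, run from the floor (z = 0) to the underside of the seat, each flush with a corner of the seat. Four stretchers, 44 mm wide and 20 mm tall, connect adjacent legs with their undersides at z = 82 mm, each running between the inner faces of the legs it joins and aligned with the legs' outer faces on the other axis.

The ladder is on top of the table, centred. Four stools sit around the table at the −y, +y, −x, +x sides.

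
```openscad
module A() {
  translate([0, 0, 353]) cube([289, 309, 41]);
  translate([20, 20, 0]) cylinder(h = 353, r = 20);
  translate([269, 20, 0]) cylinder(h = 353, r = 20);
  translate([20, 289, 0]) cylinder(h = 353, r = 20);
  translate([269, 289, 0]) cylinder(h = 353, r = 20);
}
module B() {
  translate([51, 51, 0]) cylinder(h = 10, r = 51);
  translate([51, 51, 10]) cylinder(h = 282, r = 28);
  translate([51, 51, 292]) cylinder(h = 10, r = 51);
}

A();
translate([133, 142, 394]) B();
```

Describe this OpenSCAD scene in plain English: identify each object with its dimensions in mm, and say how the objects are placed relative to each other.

A is a four-legged stool. The seat is a 289×309×41 mm slab whose top surface is at z = 394 mm; four round legs, each 40 mm in diameter, run from the floor (z = 0) to the underside of the seat, each leg's axis is inset half a diameter from the nearest pair of seat edges (so the leg's bounding box is flush with the corner).

B is a spool: two coaxial disc flanges of radius 51 mm and thickness 10 mm, joined by a core cylinder of radius 28 mm and height 282 mm. The lower flange rests on z = 0 and the three cylinders share a vertical axis.

The spool is on top of the stool.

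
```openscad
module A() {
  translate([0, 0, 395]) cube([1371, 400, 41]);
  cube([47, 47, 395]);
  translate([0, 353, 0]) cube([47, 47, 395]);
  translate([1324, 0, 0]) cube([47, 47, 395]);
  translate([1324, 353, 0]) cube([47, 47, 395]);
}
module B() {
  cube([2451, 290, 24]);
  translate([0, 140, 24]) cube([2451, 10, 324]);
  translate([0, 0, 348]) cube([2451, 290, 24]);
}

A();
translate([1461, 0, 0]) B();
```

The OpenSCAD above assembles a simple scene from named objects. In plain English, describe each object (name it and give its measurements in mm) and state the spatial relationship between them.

A is a long wooden bench with a 1371 mm (x) × 400 mm (y) seat, 41 mm thick, its top surface 436 mm above the floor. Four 47 mm square legs at the seat corners, flush with the edges, run from z = 0 to the seat underside.

B is an I-beam lying along x, 2451 mm long. Overall section height 372 mm. Two flanges 290 mm wide (y) and 24 mm thick, one on the floor and one at the top; a web 10 mm thick runs between them, centred on the flange width.

The I-beam is on the floor beside the bench on its +x side.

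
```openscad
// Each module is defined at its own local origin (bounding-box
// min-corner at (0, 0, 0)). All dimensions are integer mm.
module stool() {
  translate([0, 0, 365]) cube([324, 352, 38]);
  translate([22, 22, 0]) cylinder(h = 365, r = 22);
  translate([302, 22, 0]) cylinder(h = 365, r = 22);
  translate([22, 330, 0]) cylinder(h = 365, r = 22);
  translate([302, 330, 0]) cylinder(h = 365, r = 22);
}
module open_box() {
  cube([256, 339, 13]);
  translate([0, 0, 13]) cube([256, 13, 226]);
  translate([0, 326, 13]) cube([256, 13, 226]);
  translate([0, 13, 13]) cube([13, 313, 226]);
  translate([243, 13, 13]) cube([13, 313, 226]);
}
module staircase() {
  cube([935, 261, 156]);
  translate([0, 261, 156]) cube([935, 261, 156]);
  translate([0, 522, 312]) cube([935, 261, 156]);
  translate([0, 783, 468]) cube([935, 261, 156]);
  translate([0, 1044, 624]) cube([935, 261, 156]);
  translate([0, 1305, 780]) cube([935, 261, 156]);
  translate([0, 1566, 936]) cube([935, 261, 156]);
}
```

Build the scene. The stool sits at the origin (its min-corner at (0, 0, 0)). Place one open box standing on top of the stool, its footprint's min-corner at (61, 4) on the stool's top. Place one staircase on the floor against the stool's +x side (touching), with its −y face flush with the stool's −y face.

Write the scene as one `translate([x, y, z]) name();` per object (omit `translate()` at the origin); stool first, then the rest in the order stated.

stool();
translate([61, 4, 403]) open_box();
translate([324, 0, 0]) staircase();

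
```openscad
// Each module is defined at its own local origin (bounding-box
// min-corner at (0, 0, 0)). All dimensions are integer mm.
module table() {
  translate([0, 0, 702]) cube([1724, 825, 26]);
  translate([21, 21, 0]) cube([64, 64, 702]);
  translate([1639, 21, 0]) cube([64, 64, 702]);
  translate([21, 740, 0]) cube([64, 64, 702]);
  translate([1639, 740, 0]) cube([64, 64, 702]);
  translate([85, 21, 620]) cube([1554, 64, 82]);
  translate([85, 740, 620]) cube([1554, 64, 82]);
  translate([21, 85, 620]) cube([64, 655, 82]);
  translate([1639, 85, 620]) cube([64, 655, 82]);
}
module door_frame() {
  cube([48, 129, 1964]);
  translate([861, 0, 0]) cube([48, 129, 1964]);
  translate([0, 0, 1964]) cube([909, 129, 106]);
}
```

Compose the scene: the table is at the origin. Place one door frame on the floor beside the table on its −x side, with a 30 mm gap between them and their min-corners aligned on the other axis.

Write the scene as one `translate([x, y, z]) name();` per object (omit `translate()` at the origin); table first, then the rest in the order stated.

table();
translate([-939, 0, 0]) door_frame();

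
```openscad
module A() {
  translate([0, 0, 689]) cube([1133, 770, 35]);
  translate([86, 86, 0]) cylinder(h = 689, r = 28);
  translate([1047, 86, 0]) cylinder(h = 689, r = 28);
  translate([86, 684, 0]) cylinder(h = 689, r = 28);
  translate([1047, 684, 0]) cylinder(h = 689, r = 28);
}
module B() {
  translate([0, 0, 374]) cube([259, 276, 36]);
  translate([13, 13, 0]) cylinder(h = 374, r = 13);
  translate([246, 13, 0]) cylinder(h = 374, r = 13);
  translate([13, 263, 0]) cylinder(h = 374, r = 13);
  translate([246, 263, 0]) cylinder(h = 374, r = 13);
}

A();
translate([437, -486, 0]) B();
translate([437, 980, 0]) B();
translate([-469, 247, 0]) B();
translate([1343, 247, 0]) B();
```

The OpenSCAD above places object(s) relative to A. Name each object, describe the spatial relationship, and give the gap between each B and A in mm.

Each stool's nearest face is 210 mm from the table's bounding box.

A is a table. B is a stool. Four stools sit around the table at the −y, +y, −x, +x sides. The gap between each stool and the table is 210 mm.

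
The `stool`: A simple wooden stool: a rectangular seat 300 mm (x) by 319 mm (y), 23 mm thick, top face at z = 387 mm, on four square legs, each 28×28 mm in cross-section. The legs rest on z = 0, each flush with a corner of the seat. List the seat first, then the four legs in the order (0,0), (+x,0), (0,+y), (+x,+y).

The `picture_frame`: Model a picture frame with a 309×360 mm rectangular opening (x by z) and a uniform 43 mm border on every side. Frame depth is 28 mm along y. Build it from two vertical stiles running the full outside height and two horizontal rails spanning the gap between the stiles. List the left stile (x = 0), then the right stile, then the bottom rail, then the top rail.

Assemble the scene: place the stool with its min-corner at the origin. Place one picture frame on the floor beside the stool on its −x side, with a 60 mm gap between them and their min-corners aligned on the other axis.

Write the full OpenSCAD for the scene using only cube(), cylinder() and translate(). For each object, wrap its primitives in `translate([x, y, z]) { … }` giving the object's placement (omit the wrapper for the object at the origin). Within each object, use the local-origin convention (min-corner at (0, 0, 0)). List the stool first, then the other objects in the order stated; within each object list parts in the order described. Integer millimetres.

translate([0, 0, 364]) cube([300, 319, 23]);
cube([28, 28, 364]);
translate([272, 0, 0]) cube([28, 28, 364]);
translate([0, 291, 0]) cube([28, 28, 364]);
translate([272, 291, 0]) cube([28, 28, 364]);
translate([-455, 0, 0]) {
  cube([43, 28, 446]);
  translate([352, 0, 0]) cube([43, 28, 446]);
  translate([43, 0, 0]) cube([309, 28, 43]);
  translate([43, 0, 403]) cube([309, 28, 43]);
}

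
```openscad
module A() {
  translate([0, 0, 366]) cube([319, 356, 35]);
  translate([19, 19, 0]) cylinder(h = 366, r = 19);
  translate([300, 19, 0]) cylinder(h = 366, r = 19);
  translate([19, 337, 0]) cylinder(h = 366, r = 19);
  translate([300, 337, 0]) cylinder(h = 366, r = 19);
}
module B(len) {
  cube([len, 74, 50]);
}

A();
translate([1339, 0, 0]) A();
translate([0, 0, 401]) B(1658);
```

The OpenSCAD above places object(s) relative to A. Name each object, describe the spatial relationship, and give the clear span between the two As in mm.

Second stool starts at x = 1339; first ends at x = 319; clear span = 1339 − 319 = 1020 mm.

A is a stool. B is a beam. A beam spans the tops of two stools. The clear span between the two stools is 1020 mm.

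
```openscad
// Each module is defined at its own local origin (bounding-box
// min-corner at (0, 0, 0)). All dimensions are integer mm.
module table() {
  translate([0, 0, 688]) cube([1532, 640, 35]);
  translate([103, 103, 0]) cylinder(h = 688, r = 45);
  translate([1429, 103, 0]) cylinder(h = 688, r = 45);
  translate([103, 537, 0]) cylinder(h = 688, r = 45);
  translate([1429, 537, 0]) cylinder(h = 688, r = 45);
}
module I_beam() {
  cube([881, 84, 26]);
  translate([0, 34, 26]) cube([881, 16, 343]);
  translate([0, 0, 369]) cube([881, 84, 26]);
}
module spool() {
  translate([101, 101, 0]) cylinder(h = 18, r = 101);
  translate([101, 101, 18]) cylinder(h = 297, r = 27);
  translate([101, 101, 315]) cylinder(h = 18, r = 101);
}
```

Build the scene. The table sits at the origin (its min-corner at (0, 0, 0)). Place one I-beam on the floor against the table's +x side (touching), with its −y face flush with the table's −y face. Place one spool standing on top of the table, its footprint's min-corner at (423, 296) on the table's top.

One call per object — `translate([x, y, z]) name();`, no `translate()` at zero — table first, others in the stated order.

table();
translate([1532, 0, 0]) I_beam();
translate([423, 296, 723]) spool();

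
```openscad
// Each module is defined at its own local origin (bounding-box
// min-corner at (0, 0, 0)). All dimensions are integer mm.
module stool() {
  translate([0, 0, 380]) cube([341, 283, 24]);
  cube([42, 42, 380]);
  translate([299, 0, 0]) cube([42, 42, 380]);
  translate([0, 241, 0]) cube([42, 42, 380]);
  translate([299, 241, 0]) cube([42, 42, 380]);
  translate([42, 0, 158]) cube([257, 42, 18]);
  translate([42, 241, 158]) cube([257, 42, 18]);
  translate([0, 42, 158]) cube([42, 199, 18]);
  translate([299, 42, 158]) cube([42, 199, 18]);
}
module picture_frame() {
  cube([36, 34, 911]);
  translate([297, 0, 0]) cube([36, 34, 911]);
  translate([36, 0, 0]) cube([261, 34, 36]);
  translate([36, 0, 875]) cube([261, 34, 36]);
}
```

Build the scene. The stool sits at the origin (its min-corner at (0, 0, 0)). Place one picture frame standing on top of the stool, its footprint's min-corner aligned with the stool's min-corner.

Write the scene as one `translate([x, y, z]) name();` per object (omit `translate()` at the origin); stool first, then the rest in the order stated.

stool();
translate([0, 0, 404]) picture_frame();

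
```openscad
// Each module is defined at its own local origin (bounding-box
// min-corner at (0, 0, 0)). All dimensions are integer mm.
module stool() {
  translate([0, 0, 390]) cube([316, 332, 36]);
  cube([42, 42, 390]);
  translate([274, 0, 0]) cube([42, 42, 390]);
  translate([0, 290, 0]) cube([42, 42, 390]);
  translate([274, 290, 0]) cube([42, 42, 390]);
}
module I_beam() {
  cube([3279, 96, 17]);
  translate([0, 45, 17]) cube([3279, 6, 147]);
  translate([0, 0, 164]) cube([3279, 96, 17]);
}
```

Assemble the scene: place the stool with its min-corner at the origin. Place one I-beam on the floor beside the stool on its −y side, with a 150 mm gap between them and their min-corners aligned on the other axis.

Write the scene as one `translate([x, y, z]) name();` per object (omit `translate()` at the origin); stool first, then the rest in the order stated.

stool();
translate([0, -246, 0]) I_beam();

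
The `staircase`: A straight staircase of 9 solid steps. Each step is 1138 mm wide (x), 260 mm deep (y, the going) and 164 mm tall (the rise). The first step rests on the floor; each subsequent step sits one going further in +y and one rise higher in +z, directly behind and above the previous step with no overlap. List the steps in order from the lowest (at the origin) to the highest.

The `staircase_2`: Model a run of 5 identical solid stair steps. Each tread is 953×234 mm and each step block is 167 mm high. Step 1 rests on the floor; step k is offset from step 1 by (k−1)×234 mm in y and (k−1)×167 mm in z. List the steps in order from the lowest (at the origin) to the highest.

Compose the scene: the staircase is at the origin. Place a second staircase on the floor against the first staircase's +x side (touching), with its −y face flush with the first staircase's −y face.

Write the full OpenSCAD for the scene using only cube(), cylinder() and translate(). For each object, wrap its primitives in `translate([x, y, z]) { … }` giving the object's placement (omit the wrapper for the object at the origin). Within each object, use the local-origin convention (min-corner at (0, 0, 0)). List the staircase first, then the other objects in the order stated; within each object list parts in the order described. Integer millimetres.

cube([1138, 260, 164]);
translate([0, 260, 164]) cube([1138, 260, 164]);
translate([0, 520, 328]) cube([1138, 260, 164]);
translate([0, 780, 492]) cube([1138, 260, 164]);
translate([0, 1040, 656]) cube([1138, 260, 164]);
translate([0, 1300, 820]) cube([1138, 260, 164]);
translate([0, 1560, 984]) cube([1138, 260, 164]);
translate([0, 1820, 1148]) cube([1138, 260, 164]);
translate([0, 2080, 1312]) cube([1138, 260, 164]);
translate([1138, 0, 0]) {
  cube([953, 234, 167]);
  translate([0, 234, 167]) cube([953, 234, 167]);
  translate([0, 468, 334]) cube([953, 234, 167]);
  translate([0, 702, 501]) cube([953, 234, 167]);
  translate([0, 936, 668]) cube([953, 234, 167]);
}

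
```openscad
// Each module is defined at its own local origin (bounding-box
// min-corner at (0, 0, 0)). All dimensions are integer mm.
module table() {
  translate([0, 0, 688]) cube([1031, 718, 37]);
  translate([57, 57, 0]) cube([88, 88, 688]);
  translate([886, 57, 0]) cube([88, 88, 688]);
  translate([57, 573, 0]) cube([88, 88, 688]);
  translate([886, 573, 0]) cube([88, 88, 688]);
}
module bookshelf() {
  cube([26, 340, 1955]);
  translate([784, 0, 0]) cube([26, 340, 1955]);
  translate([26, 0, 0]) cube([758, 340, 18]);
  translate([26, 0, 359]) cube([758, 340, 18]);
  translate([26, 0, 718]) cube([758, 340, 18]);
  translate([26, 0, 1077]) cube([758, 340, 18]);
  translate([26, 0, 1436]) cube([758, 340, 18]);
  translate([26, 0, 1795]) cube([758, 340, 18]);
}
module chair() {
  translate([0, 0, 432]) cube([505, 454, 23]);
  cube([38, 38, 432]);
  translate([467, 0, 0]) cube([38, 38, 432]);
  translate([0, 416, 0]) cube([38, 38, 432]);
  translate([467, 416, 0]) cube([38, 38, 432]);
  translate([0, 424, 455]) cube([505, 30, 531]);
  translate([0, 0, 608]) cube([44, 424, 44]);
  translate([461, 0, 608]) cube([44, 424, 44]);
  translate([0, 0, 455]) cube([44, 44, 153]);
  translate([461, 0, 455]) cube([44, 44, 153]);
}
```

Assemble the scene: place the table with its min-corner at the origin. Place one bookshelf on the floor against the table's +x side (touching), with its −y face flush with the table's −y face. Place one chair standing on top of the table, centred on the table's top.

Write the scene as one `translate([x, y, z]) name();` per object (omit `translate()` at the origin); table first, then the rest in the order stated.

table();
translate([1031, 0, 0]) bookshelf();
translate([263, 132, 725]) chair();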